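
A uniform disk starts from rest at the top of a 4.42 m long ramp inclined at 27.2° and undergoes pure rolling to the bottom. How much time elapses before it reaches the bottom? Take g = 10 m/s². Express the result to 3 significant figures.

t ≈ 1.70 s

Here I = (1/2)MR², so the shape factor k = I/(MR²) = 0.5.
Along the incline Mg sinθ − f = Ma, and torque about the center fR = Iα = kMR²(a/R) gives f = kMa.
Hence a = g sinθ/(1+k) = 10×sin27.2°/1.5 = 3.047 m/s².
Starting from rest, L = ½at², so t = √(2L/a) = √(2×4.42/3.047) ≈ 1.70 s.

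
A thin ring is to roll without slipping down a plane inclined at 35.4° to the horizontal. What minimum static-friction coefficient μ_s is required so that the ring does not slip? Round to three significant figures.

μ_min ≈ 0.355

With I = MR², the ratio k = I/(MR²) is 1.
Newton's second law down the slope: Mg sinθ − f = Ma. The torque equation fR = Iα (with α = a/R) gives f = kMa.
These give a = g sinθ/(1+k) and the required friction f = kMg sinθ/(1+k).
The normal force is N = Mg cosθ, so μ_min = f/N = k tanθ/(1+k).
μ_min = 1 × tan35.4° / 2 ≈ 0.355.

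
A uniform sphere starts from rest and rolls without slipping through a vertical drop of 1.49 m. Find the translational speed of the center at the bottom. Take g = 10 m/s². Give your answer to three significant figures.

With I = (2/5)MR², the ratio k = I/(MR²) is 0.4.
Pure rolling means v = ωR; then KE = ½Mv² + ½I(v/R)² = ½(1+k)Mv² = (7/10)Mv².
Energy conservation: Mgh = (7/10)Mv², so v = √(2gh/(1+k)) = √(2 × 10 × 1.49 / 1.4) ≈ 4.61 m/s.

v ≈ 4.61 m/s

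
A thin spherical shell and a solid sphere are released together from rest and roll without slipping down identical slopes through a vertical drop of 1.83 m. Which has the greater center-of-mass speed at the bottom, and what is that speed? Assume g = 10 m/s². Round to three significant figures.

the solid sphere, at v ≈ 5.11 m/s

For rolling without slipping, Mgh = ½(1+k)Mv² where k = I/(MR²), so v = √(2gh/(1+k)).
Thin spherical shell: k = 2/3, giving v = √(2×10×1.83/1.667) = 4.686 m/s.
Solid sphere: k = 0.4, giving v = √(2×10×1.83/1.4) = 5.113 m/s.
The smaller k wins: the solid sphere, at ≈ 5.11 m/s.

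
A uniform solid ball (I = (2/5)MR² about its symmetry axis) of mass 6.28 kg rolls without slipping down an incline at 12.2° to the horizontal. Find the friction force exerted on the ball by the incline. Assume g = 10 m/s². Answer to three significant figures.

f ≈ 3.79 N

Here I = (2/5)MR², so the shape factor k = I/(MR²) = 0.4.
Newton's second law down the slope: Mg sinθ − f = Ma. The torque equation fR = Iα (with α = a/R) gives f = kMa.
Combining, a = g sinθ/(1+k) and f = kMa = kMg sinθ/(1+k).
f = 0.4 × 6.28 × 10 × sin12.2° / 1.4 ≈ 3.79 N.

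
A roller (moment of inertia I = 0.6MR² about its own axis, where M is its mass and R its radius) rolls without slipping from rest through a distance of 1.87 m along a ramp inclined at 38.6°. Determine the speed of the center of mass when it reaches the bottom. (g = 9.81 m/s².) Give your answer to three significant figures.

The moment of inertia is 0.6MR², giving k ≡ I/(MR²) = 0.6.
The rolling condition ω = v/R makes the rotational term ½I(v/R)² = ½kMv², so KE_total = ½(1+k)Mv² = (4/5)Mv².
The vertical drop is h = L sinθ = 1.87 × sin38.6° = 1.167 m.
Setting Mgh = (4/5)Mv² gives v = √(2gh/(1+k)) = √(2·9.81·1.167/1.6) ≈ 3.78 m/s.

v ≈ 3.78 m/s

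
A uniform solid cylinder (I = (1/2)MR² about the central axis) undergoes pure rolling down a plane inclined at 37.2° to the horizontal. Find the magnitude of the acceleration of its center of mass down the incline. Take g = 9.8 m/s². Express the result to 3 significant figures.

The moment of inertia is (1/2)MR², giving k ≡ I/(MR²) = 0.5.
Along the incline Mg sinθ − f = Ma, and torque about the center fR = Iα = kMR²(a/R) gives f = kMa.
Eliminating f: Mg sinθ = (1+k)Ma, so a = g sinθ/(1+k) = 9.8 × sin37.2° / 1.5 ≈ 3.95 m/s².

a ≈ 3.95 m/s²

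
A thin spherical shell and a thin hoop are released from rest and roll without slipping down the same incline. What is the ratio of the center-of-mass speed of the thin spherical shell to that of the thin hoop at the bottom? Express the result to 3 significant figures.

Each satisfies Mgh = ½(1+k)Mv² with k = I/(MR²), so v ∝ 1/√(1+k).
For the thin spherical shell k = 2/3; for the thin hoop k = 1.
v₁/v₂ = √((1+k₂)/(1+k₁)) = √(2/1.667) ≈ 1.10.

v_ratio ≈ 1.10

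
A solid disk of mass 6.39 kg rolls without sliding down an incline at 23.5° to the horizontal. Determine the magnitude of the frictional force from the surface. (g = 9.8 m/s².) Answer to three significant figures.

With I = (1/2)MR², the ratio k = I/(MR²) is 0.5.
Translational: Mg sinθ − f = Ma. Rotational about the CM: fR = Iα = kMRa, so f = kMa.
Combining, a = g sinθ/(1+k) and f = kMa = kMg sinθ/(1+k).
f = 0.5 × 6.39 × 9.8 × sin23.5° / 1.5 ≈ 8.32 N.

f ≈ 8.32 N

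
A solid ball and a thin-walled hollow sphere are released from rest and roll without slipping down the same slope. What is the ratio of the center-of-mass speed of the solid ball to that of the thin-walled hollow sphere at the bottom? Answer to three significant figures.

Each satisfies Mgh = ½(1+k)Mv² with k = I/(MR²), so v ∝ 1/√(1+k).
For the solid ball k = 0.4; for the thin-walled hollow sphere k = 2/3.
v₁/v₂ = √((1+k₂)/(1+k₁)) = √(1.667/1.4) ≈ 1.09.

v_ratio ≈ 1.09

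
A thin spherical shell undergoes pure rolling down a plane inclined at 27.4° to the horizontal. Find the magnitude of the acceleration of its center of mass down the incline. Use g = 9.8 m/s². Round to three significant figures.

With I = (2/3)MR², the ratio k = I/(MR²) is 2/3.
Translational: Mg sinθ − f = Ma. Rotational about the CM: fR = Iα = kMRa, so f = kMa.
Eliminating f: Mg sinθ = (1+k)Ma, so a = g sinθ/(1+k) = 9.8 × sin27.4° / 1.667 ≈ 2.71 m/s².

a ≈ 2.71 m/s²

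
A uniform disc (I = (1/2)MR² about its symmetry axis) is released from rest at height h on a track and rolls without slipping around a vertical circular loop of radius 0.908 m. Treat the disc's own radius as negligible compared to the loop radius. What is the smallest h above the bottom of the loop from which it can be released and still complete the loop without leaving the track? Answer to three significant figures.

With I = (1/2)MR², the ratio k = I/(MR²) is 0.5.
At the top, contact is just lost when gravity alone supplies the centripetal force: Mg = Mv_top²/r, i.e. v_top² = gr.
With ω = v/R, the kinetic energy at speed v is ½(1+k)Mv² = (3/4)Mv².
Energy conservation from release (height h) to the top (height 2r): Mgh = Mg(2r) + (3/4)M·gr.
Thus h_min = 2r + (1+k)r/2 = r(2 + 1.5/2) = 0.908 × 2.75 ≈ 2.50 m.

h_min ≈ 2.50 m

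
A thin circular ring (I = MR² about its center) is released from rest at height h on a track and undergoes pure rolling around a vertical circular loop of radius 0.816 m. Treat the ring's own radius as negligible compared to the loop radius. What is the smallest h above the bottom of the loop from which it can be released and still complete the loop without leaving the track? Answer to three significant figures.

h_min ≈ 2.45 m

Here I = MR², so the shape factor k = I/(MR²) = 1.
At the top, contact is just lost when gravity alone supplies the centripetal force: Mg = Mv_top²/r, i.e. v_top² = gr.
With ω = v/R, the kinetic energy at speed v is ½(1+k)Mv² = Mv².
Energy conservation from release (height h) to the top (height 2r): Mgh = Mg(2r) + M·gr.
Thus h_min = 2r + (1+k)r/2 = r(2 + 2/2) = 0.816 × 3 ≈ 2.45 m.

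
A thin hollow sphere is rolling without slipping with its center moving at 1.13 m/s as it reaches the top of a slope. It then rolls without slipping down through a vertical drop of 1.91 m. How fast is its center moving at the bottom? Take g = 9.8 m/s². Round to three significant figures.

v ≈ 4.87 m/s

The moment of inertia is (2/3)MR², giving k ≡ I/(MR²) = 2/3.
Since it rolls without slipping, ω = v/R and KE = ½Mv² + ½Iω² = ½(1+k)Mv² = (5/6)Mv².
Conserving energy between top and bottom: (5/6)Mv² = (5/6)Mv₀² + Mgh, hence v² = v₀² + 2gh/(1+k).
v = √(1.13² + 2×9.8×1.91/1.667) = √23.74 ≈ 4.87 m/s.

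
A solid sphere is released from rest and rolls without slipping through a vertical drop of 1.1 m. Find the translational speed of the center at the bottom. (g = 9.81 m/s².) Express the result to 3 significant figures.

v ≈ 3.93 m/s

Here I = (2/5)MR², so the shape factor k = I/(MR²) = 0.4.
Since it rolls without slipping, ω = v/R and KE = ½Mv² + ½Iω² = ½(1+k)Mv² = (7/10)Mv².
Energy conservation: Mgh = (7/10)Mv², so v = √(2gh/(1+k)) = √(2 × 9.81 × 1.1 / 1.4) ≈ 3.93 m/s.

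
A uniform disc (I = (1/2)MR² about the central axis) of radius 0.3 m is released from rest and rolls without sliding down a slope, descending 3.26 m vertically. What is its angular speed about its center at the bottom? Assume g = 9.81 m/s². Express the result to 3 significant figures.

ω ≈ 21.8 rad/s

Here I = (1/2)MR², so the shape factor k = I/(MR²) = 0.5.
Rolling without slipping gives ω = v/R, so the total kinetic energy is ½Mv² + ½Iω² = ½(1+k)Mv² = (3/4)Mv².
Energy conservation Mgh = ½(1+k)Mv² gives v = √(2gh/(1+k)) = √(2 × 9.81 × 3.26 / 1.5) = 6.53 m/s.
Then ω = v/R = 6.53 / 0.3 ≈ 21.8 rad/s.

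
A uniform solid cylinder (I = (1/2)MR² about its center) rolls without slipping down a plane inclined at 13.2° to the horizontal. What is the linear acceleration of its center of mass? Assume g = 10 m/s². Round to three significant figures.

a ≈ 1.52 m/s²

The moment of inertia is (1/2)MR², giving k ≡ I/(MR²) = 0.5.
Translational: Mg sinθ − f = Ma. Rotational about the CM: fR = Iα = kMRa, so f = kMa.
Eliminating f: Mg sinθ = (1+k)Ma, so a = g sinθ/(1+k) = 10 × sin13.2° / 1.5 ≈ 1.52 m/s².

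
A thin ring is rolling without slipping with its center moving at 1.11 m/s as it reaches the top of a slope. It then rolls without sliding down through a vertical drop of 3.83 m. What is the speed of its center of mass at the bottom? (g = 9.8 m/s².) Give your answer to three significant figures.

v ≈ 6.23 m/s

The moment of inertia is MR², giving k ≡ I/(MR²) = 1.
Rolling without slipping gives ω = v/R, so the total kinetic energy is ½Mv² + ½Iω² = ½(1+k)Mv² = Mv².
Energy conservation: Mv₀² + Mgh = Mv², so v² = v₀² + 2gh/(1+k).
v = √(1.11² + 2×9.8×3.83/2) = √38.77 ≈ 6.23 m/s.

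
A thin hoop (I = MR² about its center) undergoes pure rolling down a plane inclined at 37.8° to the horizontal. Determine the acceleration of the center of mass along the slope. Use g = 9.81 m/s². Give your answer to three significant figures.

Here I = MR², so the shape factor k = I/(MR²) = 1.
Along the incline Mg sinθ − f = Ma, and torque about the center fR = Iα = kMR²(a/R) gives f = kMa.
Eliminating f: Mg sinθ = (1+k)Ma, so a = g sinθ/(1+k) = 9.81 × sin37.8° / 2 ≈ 3.01 m/s².

a ≈ 3.01 m/s²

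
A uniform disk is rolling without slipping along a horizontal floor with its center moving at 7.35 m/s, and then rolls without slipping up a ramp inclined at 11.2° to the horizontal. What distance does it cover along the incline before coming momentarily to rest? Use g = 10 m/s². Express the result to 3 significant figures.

With I = (1/2)MR², the ratio k = I/(MR²) is 0.5.
The rolling condition ω = v/R makes the rotational term ½I(v/R)² = ½kMv², so KE_total = ½(1+k)Mv² = (3/4)Mv².
Setting this equal to Mgh gives the vertical rise h = (1+k)v₀²/(2g) = 1.5×7.35²/(2×10) = 4.052 m.
The distance along the slope is d = h/sinθ = 4.052/sin11.2° ≈ 20.9 m.

d ≈ 20.9 m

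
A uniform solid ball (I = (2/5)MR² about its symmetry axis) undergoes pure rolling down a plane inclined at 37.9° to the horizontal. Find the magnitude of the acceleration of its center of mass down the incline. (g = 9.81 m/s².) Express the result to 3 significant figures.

a ≈ 4.30 m/s²

For this body I = (2/5)MR², i.e. k = I/(MR²) = 0.4.
Along the incline Mg sinθ − f = Ma, and torque about the center fR = Iα = kMR²(a/R) gives f = kMa.
Eliminating f: Mg sinθ = (1+k)Ma, so a = g sinθ/(1+k) = 9.81 × sin37.9° / 1.4 ≈ 4.30 m/s².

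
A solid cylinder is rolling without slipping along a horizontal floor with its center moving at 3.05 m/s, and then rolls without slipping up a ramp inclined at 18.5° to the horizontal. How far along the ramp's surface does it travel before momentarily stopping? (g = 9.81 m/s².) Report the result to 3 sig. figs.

For this body I = (1/2)MR², i.e. k = I/(MR²) = 0.5.
Pure rolling means v = ωR; then KE = ½Mv² + ½I(v/R)² = ½(1+k)Mv² = (3/4)Mv².
Setting this equal to Mgh gives the vertical rise h = (1+k)v₀²/(2g) = 1.5×3.05²/(2×9.81) = 0.7112 m.
Along the incline, d = h/sinθ = 0.7112/sin18.5° ≈ 2.24 m.

d ≈ 2.24 m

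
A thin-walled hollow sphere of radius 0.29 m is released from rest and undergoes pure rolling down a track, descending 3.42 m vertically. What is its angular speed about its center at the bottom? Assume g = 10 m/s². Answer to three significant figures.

ω ≈ 22.1 rad/s

The moment of inertia is (2/3)MR², giving k ≡ I/(MR²) = 2/3.
Pure rolling means v = ωR; then KE = ½Mv² + ½I(v/R)² = ½(1+k)Mv² = (5/6)Mv².
Energy conservation Mgh = ½(1+k)Mv² gives v = √(2gh/(1+k)) = √(2 × 10 × 3.42 / 1.667) = 6.406 m/s.
Then ω = v/R = 6.406 / 0.29 ≈ 22.1 rad/s.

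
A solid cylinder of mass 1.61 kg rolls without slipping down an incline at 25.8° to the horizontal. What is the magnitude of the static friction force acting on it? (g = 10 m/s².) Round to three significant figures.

Here I = (1/2)MR², so the shape factor k = I/(MR²) = 0.5.
Newton's second law down the slope: Mg sinθ − f = Ma. The torque equation fR = Iα (with α = a/R) gives f = kMa.
Combining, a = g sinθ/(1+k) and f = kMa = kMg sinθ/(1+k).
f = 0.5 × 1.61 × 10 × sin25.8° / 1.5 ≈ 2.34 N.

f ≈ 2.34 N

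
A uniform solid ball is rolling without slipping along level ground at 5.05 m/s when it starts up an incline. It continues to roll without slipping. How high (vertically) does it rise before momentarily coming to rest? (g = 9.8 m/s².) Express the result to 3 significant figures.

The moment of inertia is (2/5)MR², giving k ≡ I/(MR²) = 0.4.
Since it rolls without slipping, ω = v/R and KE = ½Mv² + ½Iω² = ½(1+k)Mv² = (7/10)Mv².
At the top the kinetic energy is zero, so (7/10)Mv₀² = Mgh.
Thus h = (1+k)v₀²/(2g) = 1.4 × 5.05² / (2 × 9.8) ≈ 1.82 m.

h ≈ 1.82 m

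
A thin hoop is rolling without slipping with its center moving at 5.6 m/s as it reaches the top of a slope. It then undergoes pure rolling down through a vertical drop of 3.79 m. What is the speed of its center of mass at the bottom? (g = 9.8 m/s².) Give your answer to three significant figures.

v ≈ 8.28 m/s

For this body I = MR², i.e. k = I/(MR²) = 1.
Rolling without slipping gives ω = v/R, so the total kinetic energy is ½Mv² + ½Iω² = ½(1+k)Mv² = Mv².
Energy conservation: Mv₀² + Mgh = Mv², so v² = v₀² + 2gh/(1+k).
v = √(5.6² + 2×9.8×3.79/2) = √68.5 ≈ 8.28 m/s.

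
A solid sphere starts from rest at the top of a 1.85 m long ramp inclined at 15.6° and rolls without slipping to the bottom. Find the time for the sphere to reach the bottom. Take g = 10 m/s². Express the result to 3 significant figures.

With I = (2/5)MR², the ratio k = I/(MR²) is 0.4.
Along the incline Mg sinθ − f = Ma, and torque about the center fR = Iα = kMR²(a/R) gives f = kMa.
Hence a = g sinθ/(1+k) = 10×sin15.6°/1.4 = 1.921 m/s².
Starting from rest, L = ½at², so t = √(2L/a) = √(2×1.85/1.921) ≈ 1.39 s.

t ≈ 1.39 s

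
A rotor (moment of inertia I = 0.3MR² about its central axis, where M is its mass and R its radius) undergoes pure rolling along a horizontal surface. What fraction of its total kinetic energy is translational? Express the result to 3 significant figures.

The moment of inertia is 0.3MR², giving k ≡ I/(MR²) = 0.3.
With ω = v/R, KE_trans = ½Mv² and KE_rot = ½Iω² = ½kMv², so KE_total = ½(1+k)Mv².
The translational fraction is therefore 1/(1+k) = 1/1.3 ≈ 0.769.

fraction ≈ 0.769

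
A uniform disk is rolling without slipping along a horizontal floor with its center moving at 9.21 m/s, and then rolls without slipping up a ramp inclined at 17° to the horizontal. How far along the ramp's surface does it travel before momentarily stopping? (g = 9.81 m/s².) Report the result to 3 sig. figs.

For this body I = (1/2)MR², i.e. k = I/(MR²) = 0.5.
Since it rolls without slipping, ω = v/R and KE = ½Mv² + ½Iω² = ½(1+k)Mv² = (3/4)Mv².
Setting this equal to Mgh gives the vertical rise h = (1+k)v₀²/(2g) = 1.5×9.21²/(2×9.81) = 6.485 m.
The distance along the slope is d = h/sinθ = 6.485/sin17° ≈ 22.2 m.

d ≈ 22.2 m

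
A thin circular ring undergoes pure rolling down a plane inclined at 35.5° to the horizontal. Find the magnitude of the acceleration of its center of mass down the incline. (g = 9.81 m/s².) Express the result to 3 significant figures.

a ≈ 2.85 m/s²

For this body I = MR², i.e. k = I/(MR²) = 1.
Translational: Mg sinθ − f = Ma. Rotational about the CM: fR = Iα = kMRa, so f = kMa.
Eliminating f: Mg sinθ = (1+k)Ma, so a = g sinθ/(1+k) = 9.81 × sin35.5° / 2 ≈ 2.85 m/s².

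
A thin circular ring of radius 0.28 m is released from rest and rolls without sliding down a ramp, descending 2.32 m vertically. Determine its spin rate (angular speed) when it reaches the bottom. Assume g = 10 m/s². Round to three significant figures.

With I = MR², the ratio k = I/(MR²) is 1.
Since it rolls without slipping, ω = v/R and KE = ½Mv² + ½Iω² = ½(1+k)Mv² = Mv².
Energy conservation Mgh = ½(1+k)Mv² gives v = √(2gh/(1+k)) = √(2 × 10 × 2.32 / 2) = 4.817 m/s.
Then ω = v/R = 4.817 / 0.28 ≈ 17.2 rad/s.

ω ≈ 17.2 rad/s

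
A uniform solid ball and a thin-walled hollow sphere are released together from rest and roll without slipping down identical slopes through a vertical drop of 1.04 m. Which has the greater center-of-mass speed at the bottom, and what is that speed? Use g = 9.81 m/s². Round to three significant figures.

For rolling without slipping, Mgh = ½(1+k)Mv² where k = I/(MR²), so v = √(2gh/(1+k)).
Uniform solid ball: k = 0.4, giving v = √(2×9.81×1.04/1.4) = 3.818 m/s.
Thin-walled hollow sphere: k = 2/3, giving v = √(2×9.81×1.04/1.667) = 3.499 m/s.
The smaller k wins: the uniform solid ball, at ≈ 3.82 m/s.

the uniform solid ball, at v ≈ 3.82 m/s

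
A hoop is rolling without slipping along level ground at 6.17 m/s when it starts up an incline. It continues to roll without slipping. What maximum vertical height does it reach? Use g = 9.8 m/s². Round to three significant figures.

h ≈ 3.88 m

Here I = MR², so the shape factor k = I/(MR²) = 1.
Pure rolling means v = ωR; then KE = ½Mv² + ½I(v/R)² = ½(1+k)Mv² = Mv².
At the top the kinetic energy is zero, so Mv₀² = Mgh.
Thus h = (1+k)v₀²/(2g) = 2 × 6.17² / (2 × 9.8) ≈ 3.88 m.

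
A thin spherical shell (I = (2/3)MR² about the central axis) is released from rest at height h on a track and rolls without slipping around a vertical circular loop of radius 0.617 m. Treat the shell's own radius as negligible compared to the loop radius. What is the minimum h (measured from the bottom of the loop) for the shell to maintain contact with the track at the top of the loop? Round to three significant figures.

h_min ≈ 1.75 m

Here I = (2/3)MR², so the shape factor k = I/(MR²) = 2/3.
At the top, contact is just lost when gravity alone supplies the centripetal force: Mg = Mv_top²/r, i.e. v_top² = gr.
With ω = v/R, the kinetic energy at speed v is ½(1+k)Mv² = (5/6)Mv².
Energy conservation from release (height h) to the top (height 2r): Mgh = Mg(2r) + (5/6)M·gr.
Thus h_min = 2r + (1+k)r/2 = r(2 + 1.667/2) = 0.617 × 2.833 ≈ 1.75 m.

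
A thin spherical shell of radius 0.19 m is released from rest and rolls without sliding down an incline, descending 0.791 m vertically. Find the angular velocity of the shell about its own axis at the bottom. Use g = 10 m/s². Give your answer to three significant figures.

The moment of inertia is (2/3)MR², giving k ≡ I/(MR²) = 2/3.
Since it rolls without slipping, ω = v/R and KE = ½Mv² + ½Iω² = ½(1+k)Mv² = (5/6)Mv².
Energy conservation Mgh = ½(1+k)Mv² gives v = √(2gh/(1+k)) = √(2 × 10 × 0.791 / 1.667) = 3.081 m/s.
The angular speed follows from ω = v/R = 3.081/0.19 ≈ 16.2 rad/s.

ω ≈ 16.2 rad/s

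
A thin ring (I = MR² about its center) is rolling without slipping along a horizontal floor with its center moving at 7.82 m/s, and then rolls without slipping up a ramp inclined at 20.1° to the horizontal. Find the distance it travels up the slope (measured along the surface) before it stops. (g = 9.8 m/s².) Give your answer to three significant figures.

The moment of inertia is MR², giving k ≡ I/(MR²) = 1.
Pure rolling means v = ωR; then KE = ½Mv² + ½I(v/R)² = ½(1+k)Mv² = Mv².
Setting this equal to Mgh gives the vertical rise h = (1+k)v₀²/(2g) = 2×7.82²/(2×9.8) = 6.24 m.
Along the incline, d = h/sinθ = 6.24/sin20.1° ≈ 18.2 m.

d ≈ 18.2 m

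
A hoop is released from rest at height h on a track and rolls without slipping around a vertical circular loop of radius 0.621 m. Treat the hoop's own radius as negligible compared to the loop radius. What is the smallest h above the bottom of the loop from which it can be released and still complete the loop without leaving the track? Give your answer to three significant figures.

h_min ≈ 1.86 m

For this body I = MR², i.e. k = I/(MR²) = 1.
At the top, contact is just lost when gravity alone supplies the centripetal force: Mg = Mv_top²/r, i.e. v_top² = gr.
With ω = v/R, the kinetic energy at speed v is ½(1+k)Mv² = Mv².
Energy conservation from release (height h) to the top (height 2r): Mgh = Mg(2r) + M·gr.
Thus h_min = 2r + (1+k)r/2 = r(2 + 2/2) = 0.621 × 3 ≈ 1.86 m.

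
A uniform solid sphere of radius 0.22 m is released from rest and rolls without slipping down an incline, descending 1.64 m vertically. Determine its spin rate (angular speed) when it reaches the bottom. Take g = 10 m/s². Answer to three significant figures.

ω ≈ 22.0 rad/s

The moment of inertia is (2/5)MR², giving k ≡ I/(MR²) = 0.4.
Since it rolls without slipping, ω = v/R and KE = ½Mv² + ½Iω² = ½(1+k)Mv² = (7/10)Mv².
Energy conservation Mgh = ½(1+k)Mv² gives v = √(2gh/(1+k)) = √(2 × 10 × 1.64 / 1.4) = 4.84 m/s.
Then ω = v/R = 4.84 / 0.22 ≈ 22.0 rad/s.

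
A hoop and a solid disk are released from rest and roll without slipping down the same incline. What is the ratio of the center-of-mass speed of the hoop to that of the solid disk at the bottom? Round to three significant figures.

Each satisfies Mgh = ½(1+k)Mv² with k = I/(MR²), so v ∝ 1/√(1+k).
For the hoop k = 1; for the solid disk k = 0.5.
v₁/v₂ = √((1+k₂)/(1+k₁)) = √(1.5/2) ≈ 0.866.

v_ratio ≈ 0.866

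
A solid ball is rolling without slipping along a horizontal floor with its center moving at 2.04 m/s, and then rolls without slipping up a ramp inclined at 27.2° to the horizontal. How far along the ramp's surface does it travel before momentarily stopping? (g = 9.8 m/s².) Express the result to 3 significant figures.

Here I = (2/5)MR², so the shape factor k = I/(MR²) = 0.4.
Since it rolls without slipping, ω = v/R and KE = ½Mv² + ½Iω² = ½(1+k)Mv² = (7/10)Mv².
Setting this equal to Mgh gives the vertical rise h = (1+k)v₀²/(2g) = 1.4×2.04²/(2×9.8) = 0.2973 m.
The distance along the slope is d = h/sinθ = 0.2973/sin27.2° ≈ 0.650 m.

d ≈ 0.650 m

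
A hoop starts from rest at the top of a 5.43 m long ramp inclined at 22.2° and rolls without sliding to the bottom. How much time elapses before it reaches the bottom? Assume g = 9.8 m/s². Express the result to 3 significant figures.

t ≈ 2.42 s

The moment of inertia is MR², giving k ≡ I/(MR²) = 1.
Along the incline Mg sinθ − f = Ma, and torque about the center fR = Iα = kMR²(a/R) gives f = kMa.
Hence a = g sinθ/(1+k) = 9.8×sin22.2°/2 = 1.851 m/s².
Starting from rest, L = ½at², so t = √(2L/a) = √(2×5.43/1.851) ≈ 2.42 s.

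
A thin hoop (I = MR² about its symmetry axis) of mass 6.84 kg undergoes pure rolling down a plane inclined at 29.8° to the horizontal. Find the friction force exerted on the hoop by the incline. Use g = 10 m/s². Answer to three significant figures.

For this body I = MR², i.e. k = I/(MR²) = 1.
Newton's second law down the slope: Mg sinθ − f = Ma. The torque equation fR = Iα (with α = a/R) gives f = kMa.
Combining, a = g sinθ/(1+k) and f = kMa = kMg sinθ/(1+k).
f = 1 × 6.84 × 10 × sin29.8° / 2 ≈ 17.0 N.

f ≈ 17.0 N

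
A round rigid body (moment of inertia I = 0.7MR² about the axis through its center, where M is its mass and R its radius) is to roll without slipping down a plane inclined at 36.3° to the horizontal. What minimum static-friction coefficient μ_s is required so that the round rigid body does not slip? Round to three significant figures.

μ_min ≈ 0.302

Here I = 0.7MR², so the shape factor k = I/(MR²) = 0.7.
Newton's second law down the slope: Mg sinθ − f = Ma. The torque equation fR = Iα (with α = a/R) gives f = kMa.
These give a = g sinθ/(1+k) and the required friction f = kMg sinθ/(1+k).
With N = Mg cosθ, the no-slip condition f ≤ μN gives μ_min = f/N = k tanθ/(1+k).
μ_min = 0.7 × tan36.3° / 1.7 ≈ 0.302.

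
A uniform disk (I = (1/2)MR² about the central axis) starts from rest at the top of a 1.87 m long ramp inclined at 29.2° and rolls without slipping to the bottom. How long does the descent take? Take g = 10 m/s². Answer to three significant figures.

t ≈ 1.07 s

With I = (1/2)MR², the ratio k = I/(MR²) is 0.5.
Translational: Mg sinθ − f = Ma. Rotational about the CM: fR = Iα = kMRa, so f = kMa.
Hence a = g sinθ/(1+k) = 10×sin29.2°/1.5 = 3.252 m/s².
With constant a from rest, t = √(2L/a) = √(2·1.87/3.252) ≈ 1.07 s.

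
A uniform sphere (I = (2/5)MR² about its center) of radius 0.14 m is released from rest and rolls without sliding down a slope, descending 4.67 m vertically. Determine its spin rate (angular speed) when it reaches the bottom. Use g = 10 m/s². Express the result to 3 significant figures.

ω ≈ 58.3 rad/s

The moment of inertia is (2/5)MR², giving k ≡ I/(MR²) = 0.4.
Pure rolling means v = ωR; then KE = ½Mv² + ½I(v/R)² = ½(1+k)Mv² = (7/10)Mv².
Energy conservation Mgh = ½(1+k)Mv² gives v = √(2gh/(1+k)) = √(2 × 10 × 4.67 / 1.4) = 8.168 m/s.
Then ω = v/R = 8.168 / 0.14 ≈ 58.3 rad/s.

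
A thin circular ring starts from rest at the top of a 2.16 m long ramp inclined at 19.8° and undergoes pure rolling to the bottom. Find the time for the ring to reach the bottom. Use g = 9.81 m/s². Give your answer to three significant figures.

t ≈ 1.61 s

With I = MR², the ratio k = I/(MR²) is 1.
Along the incline Mg sinθ − f = Ma, and torque about the center fR = Iα = kMR²(a/R) gives f = kMa.
Hence a = g sinθ/(1+k) = 9.81×sin19.8°/2 = 1.662 m/s².
Starting from rest, L = ½at², so t = √(2L/a) = √(2×2.16/1.662) ≈ 1.61 s.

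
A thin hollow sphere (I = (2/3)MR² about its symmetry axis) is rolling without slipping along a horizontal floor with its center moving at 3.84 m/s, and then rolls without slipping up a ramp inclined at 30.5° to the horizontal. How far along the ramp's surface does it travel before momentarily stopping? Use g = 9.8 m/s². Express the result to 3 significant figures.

The moment of inertia is (2/3)MR², giving k ≡ I/(MR²) = 2/3.
Rolling without slipping gives ω = v/R, so the total kinetic energy is ½Mv² + ½Iω² = ½(1+k)Mv² = (5/6)Mv².
Setting this equal to Mgh gives the vertical rise h = (1+k)v₀²/(2g) = 1.667×3.84²/(2×9.8) = 1.254 m.
The distance along the slope is d = h/sinθ = 1.254/sin30.5° ≈ 2.47 m.

d ≈ 2.47 m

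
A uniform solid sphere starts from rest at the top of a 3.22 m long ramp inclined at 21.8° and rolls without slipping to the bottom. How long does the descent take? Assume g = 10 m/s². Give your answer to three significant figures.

For this body I = (2/5)MR², i.e. k = I/(MR²) = 0.4.
Newton's second law down the slope: Mg sinθ − f = Ma. The torque equation fR = Iα (with α = a/R) gives f = kMa.
Hence a = g sinθ/(1+k) = 10×sin21.8°/1.4 = 2.653 m/s².
With constant a from rest, t = √(2L/a) = √(2·3.22/2.653) ≈ 1.56 s.

t ≈ 1.56 s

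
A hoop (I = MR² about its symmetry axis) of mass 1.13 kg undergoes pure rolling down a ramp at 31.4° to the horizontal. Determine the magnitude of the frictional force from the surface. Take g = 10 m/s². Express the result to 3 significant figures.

f ≈ 2.94 N

For this body I = MR², i.e. k = I/(MR²) = 1.
Translational: Mg sinθ − f = Ma. Rotational about the CM: fR = Iα = kMRa, so f = kMa.
Combining, a = g sinθ/(1+k) and f = kMa = kMg sinθ/(1+k).
f = 1 × 1.13 × 10 × sin31.4° / 2 ≈ 2.94 N.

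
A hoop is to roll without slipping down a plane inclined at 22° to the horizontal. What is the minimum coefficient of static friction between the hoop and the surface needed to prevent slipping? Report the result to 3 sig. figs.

μ_min ≈ 0.202

The moment of inertia is MR², giving k ≡ I/(MR²) = 1.
Along the incline Mg sinθ − f = Ma, and torque about the center fR = Iα = kMR²(a/R) gives f = kMa.
These give a = g sinθ/(1+k) and the required friction f = kMg sinθ/(1+k).
The normal force is N = Mg cosθ, so μ_min = f/N = k tanθ/(1+k).
μ_min = 1 × tan22° / 2 ≈ 0.202.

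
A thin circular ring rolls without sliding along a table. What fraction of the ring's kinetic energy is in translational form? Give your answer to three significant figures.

With I = MR², the ratio k = I/(MR²) is 1.
With ω = v/R, KE_trans = ½Mv² and KE_rot = ½Iω² = ½kMv², so KE_total = ½(1+k)Mv².
The translational fraction is therefore 1/(1+k) = 1/2 ≈ 0.500.

fraction ≈ 0.500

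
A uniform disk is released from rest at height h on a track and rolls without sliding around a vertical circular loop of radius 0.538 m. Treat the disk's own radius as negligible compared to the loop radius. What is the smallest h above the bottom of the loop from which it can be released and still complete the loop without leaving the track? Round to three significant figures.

h_min ≈ 1.48 m

For this body I = (1/2)MR², i.e. k = I/(MR²) = 0.5.
At the top, contact is just lost when gravity alone supplies the centripetal force: Mg = Mv_top²/r, i.e. v_top² = gr.
With ω = v/R, the kinetic energy at speed v is ½(1+k)Mv² = (3/4)Mv².
Energy conservation from release (height h) to the top (height 2r): Mgh = Mg(2r) + (3/4)M·gr.
Thus h_min = 2r + (1+k)r/2 = r(2 + 1.5/2) = 0.538 × 2.75 ≈ 1.48 m.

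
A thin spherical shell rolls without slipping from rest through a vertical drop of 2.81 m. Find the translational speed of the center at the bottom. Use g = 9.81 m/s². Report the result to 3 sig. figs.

v ≈ 5.75 m/s

With I = (2/3)MR², the ratio k = I/(MR²) is 2/3.
Rolling without slipping gives ω = v/R, so the total kinetic energy is ½Mv² + ½Iω² = ½(1+k)Mv² = (5/6)Mv².
Setting Mgh = (5/6)Mv² gives v = √(2gh/(1+k)) = √(2·9.81·2.81/1.667) ≈ 5.75 m/s.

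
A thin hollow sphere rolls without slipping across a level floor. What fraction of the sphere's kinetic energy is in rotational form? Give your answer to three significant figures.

fraction ≈ 0.400

With I = (2/3)MR², the ratio k = I/(MR²) is 2/3.
With ω = v/R, KE_trans = ½Mv² and KE_rot = ½Iω² = ½kMv², so KE_total = ½(1+k)Mv².
The rotational fraction is therefore k/(1+k) = (2/3)/1.667 ≈ 0.400.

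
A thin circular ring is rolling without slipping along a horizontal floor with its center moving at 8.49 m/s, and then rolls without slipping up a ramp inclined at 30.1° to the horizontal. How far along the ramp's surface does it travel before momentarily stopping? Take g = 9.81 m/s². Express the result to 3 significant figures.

d ≈ 14.7 m

The moment of inertia is MR², giving k ≡ I/(MR²) = 1.
Pure rolling means v = ωR; then KE = ½Mv² + ½I(v/R)² = ½(1+k)Mv² = Mv².
Setting this equal to Mgh gives the vertical rise h = (1+k)v₀²/(2g) = 2×8.49²/(2×9.81) = 7.348 m.
The distance along the slope is d = h/sinθ = 7.348/sin30.1° ≈ 14.7 m.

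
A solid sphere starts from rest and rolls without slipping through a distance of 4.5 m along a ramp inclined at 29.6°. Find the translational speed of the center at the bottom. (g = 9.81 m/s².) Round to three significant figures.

For this body I = (2/5)MR², i.e. k = I/(MR²) = 0.4.
Pure rolling means v = ωR; then KE = ½Mv² + ½I(v/R)² = ½(1+k)Mv² = (7/10)Mv².
The vertical drop is h = L sinθ = 4.5 × sin29.6° = 2.223 m.
Energy conservation: Mgh = (7/10)Mv², so v = √(2gh/(1+k)) = √(2 × 9.81 × 2.223 / 1.4) ≈ 5.58 m/s.

v ≈ 5.58 m/s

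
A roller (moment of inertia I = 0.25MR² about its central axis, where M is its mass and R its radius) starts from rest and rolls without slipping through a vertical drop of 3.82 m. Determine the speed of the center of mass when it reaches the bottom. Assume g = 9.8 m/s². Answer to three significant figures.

Here I = 0.25MR², so the shape factor k = I/(MR²) = 0.25.
Since it rolls without slipping, ω = v/R and KE = ½Mv² + ½Iω² = ½(1+k)Mv² = (5/8)Mv².
Energy conservation: Mgh = (5/8)Mv², so v = √(2gh/(1+k)) = √(2 × 9.8 × 3.82 / 1.25) ≈ 7.74 m/s.

v ≈ 7.74 m/s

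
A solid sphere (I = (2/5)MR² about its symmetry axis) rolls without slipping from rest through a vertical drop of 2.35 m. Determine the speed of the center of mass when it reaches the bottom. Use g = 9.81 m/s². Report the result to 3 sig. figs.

Here I = (2/5)MR², so the shape factor k = I/(MR²) = 0.4.
Pure rolling means v = ωR; then KE = ½Mv² + ½I(v/R)² = ½(1+k)Mv² = (7/10)Mv².
Energy conservation: Mgh = (7/10)Mv², so v = √(2gh/(1+k)) = √(2 × 9.81 × 2.35 / 1.4) ≈ 5.74 m/s.

v ≈ 5.74 m/s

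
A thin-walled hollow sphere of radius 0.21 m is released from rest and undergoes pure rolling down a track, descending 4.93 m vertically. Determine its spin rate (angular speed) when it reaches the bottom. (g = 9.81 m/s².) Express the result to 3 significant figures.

ω ≈ 36.3 rad/s

For this body I = (2/3)MR², i.e. k = I/(MR²) = 2/3.
Rolling without slipping gives ω = v/R, so the total kinetic energy is ½Mv² + ½Iω² = ½(1+k)Mv² = (5/6)Mv².
Energy conservation Mgh = ½(1+k)Mv² gives v = √(2gh/(1+k)) = √(2 × 9.81 × 4.93 / 1.667) = 7.618 m/s.
Then ω = v/R = 7.618 / 0.21 ≈ 36.3 rad/s.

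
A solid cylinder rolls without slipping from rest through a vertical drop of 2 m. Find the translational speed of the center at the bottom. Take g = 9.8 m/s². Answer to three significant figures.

v ≈ 5.11 m/s

The moment of inertia is (1/2)MR², giving k ≡ I/(MR²) = 0.5.
Rolling without slipping gives ω = v/R, so the total kinetic energy is ½Mv² + ½Iω² = ½(1+k)Mv² = (3/4)Mv².
Energy conservation: Mgh = (3/4)Mv², so v = √(2gh/(1+k)) = √(2 × 9.8 × 2 / 1.5) ≈ 5.11 m/s.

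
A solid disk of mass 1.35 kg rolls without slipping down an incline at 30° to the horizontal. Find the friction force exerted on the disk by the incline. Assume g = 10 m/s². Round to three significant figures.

Here I = (1/2)MR², so the shape factor k = I/(MR²) = 0.5.
Along the incline Mg sinθ − f = Ma, and torque about the center fR = Iα = kMR²(a/R) gives f = kMa.
Combining, a = g sinθ/(1+k) and f = kMa = kMg sinθ/(1+k).
f = 0.5 × 1.35 × 10 × sin30° / 1.5 ≈ 2.25 N.

f ≈ 2.25 N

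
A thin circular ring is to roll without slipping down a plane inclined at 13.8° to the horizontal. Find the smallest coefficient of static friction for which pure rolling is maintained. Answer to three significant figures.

μ_min ≈ 0.123

For this body I = MR², i.e. k = I/(MR²) = 1.
Translational: Mg sinθ − f = Ma. Rotational about the CM: fR = Iα = kMRa, so f = kMa.
These give a = g sinθ/(1+k) and the required friction f = kMg sinθ/(1+k).
With N = Mg cosθ, the no-slip condition f ≤ μN gives μ_min = f/N = k tanθ/(1+k).
μ_min = 1 × tan13.8° / 2 ≈ 0.123.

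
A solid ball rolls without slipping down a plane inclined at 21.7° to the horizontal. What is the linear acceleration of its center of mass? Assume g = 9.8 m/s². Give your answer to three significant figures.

Here I = (2/5)MR², so the shape factor k = I/(MR²) = 0.4.
Translational: Mg sinθ − f = Ma. Rotational about the CM: fR = Iα = kMRa, so f = kMa.
Eliminating f: Mg sinθ = (1+k)Ma, so a = g sinθ/(1+k) = 9.8 × sin21.7° / 1.4 ≈ 2.59 m/s².

a ≈ 2.59 m/s²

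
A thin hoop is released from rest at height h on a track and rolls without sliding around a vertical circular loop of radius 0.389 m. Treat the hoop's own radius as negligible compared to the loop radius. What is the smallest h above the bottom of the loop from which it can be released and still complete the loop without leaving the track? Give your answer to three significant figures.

h_min ≈ 1.17 m

With I = MR², the ratio k = I/(MR²) is 1.
At the top, contact is just lost when gravity alone supplies the centripetal force: Mg = Mv_top²/r, i.e. v_top² = gr.
With ω = v/R, the kinetic energy at speed v is ½(1+k)Mv² = Mv².
Energy conservation from release (height h) to the top (height 2r): Mgh = Mg(2r) + M·gr.
Thus h_min = 2r + (1+k)r/2 = r(2 + 2/2) = 0.389 × 3 ≈ 1.17 m.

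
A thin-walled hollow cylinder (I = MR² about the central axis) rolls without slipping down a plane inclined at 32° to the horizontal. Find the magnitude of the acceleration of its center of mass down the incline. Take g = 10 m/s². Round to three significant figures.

For this body I = MR², i.e. k = I/(MR²) = 1.
Along the incline Mg sinθ − f = Ma, and torque about the center fR = Iα = kMR²(a/R) gives f = kMa.
Eliminating f: Mg sinθ = (1+k)Ma, so a = g sinθ/(1+k) = 10 × sin32° / 2 ≈ 2.65 m/s².

a ≈ 2.65 m/s²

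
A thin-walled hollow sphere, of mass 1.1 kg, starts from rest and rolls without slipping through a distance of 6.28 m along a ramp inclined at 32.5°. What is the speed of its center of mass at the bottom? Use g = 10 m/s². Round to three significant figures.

Here I = (2/3)MR², so the shape factor k = I/(MR²) = 2/3.
Pure rolling means v = ωR; then KE = ½Mv² + ½I(v/R)² = ½(1+k)Mv² = (5/6)Mv².
The vertical drop is h = L sinθ = 6.28 × sin32.5° = 3.374 m.
Energy conservation: Mgh = (5/6)Mv², so v = √(2gh/(1+k)) = √(2 × 10 × 3.374 / 1.667) ≈ 6.36 m/s.

v ≈ 6.36 m/s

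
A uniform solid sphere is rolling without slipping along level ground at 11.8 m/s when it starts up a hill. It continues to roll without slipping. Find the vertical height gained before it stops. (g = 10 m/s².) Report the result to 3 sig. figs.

h ≈ 9.75 m

The moment of inertia is (2/5)MR², giving k ≡ I/(MR²) = 0.4.
Rolling without slipping gives ω = v/R, so the total kinetic energy is ½Mv² + ½Iω² = ½(1+k)Mv² = (7/10)Mv².
All of this converts to potential energy at the highest point: (7/10)Mv₀² = Mgh.
Thus h = (1+k)v₀²/(2g) = 1.4 × 11.8² / (2 × 10) ≈ 9.75 m.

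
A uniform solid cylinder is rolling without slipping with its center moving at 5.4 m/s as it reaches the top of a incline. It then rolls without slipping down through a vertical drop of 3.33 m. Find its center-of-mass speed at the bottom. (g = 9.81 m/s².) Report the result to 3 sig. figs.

With I = (1/2)MR², the ratio k = I/(MR²) is 0.5.
Pure rolling means v = ωR; then KE = ½Mv² + ½I(v/R)² = ½(1+k)Mv² = (3/4)Mv².
Energy conservation: (3/4)Mv₀² + Mgh = (3/4)Mv², so v² = v₀² + 2gh/(1+k).
v = √(5.4² + 2×9.81×3.33/1.5) = √72.72 ≈ 8.53 m/s.

v ≈ 8.53 m/s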